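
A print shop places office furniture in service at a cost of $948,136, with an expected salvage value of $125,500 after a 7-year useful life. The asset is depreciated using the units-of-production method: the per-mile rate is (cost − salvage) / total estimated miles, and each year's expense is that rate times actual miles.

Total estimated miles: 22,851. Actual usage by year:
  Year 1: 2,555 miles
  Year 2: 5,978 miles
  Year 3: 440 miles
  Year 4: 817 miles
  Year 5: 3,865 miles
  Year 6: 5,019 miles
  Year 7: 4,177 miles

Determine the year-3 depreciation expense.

Depreciable base = $948,136 − $125,500 = $822,636.
Rate = $822,636 / 22,851 miles = $36 per mile.
Year 1: 2,555 × $36 = $91,980. Book value $856,156.
Year 2: 5,978 × $36 = $215,208. Book value $640,948.
Year 3: 440 × $36 = $15,840. Book value $625,108.

$15,840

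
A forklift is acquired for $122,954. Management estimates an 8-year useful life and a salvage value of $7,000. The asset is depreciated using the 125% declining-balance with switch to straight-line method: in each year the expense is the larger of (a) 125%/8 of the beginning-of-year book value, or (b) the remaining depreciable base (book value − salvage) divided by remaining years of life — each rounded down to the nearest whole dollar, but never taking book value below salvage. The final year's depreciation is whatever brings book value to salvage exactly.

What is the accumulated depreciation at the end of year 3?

Depreciable base = $122,954 − $7,000 = $115,954.
Year 1: DB = ⌊$122,954 × 125%/8⌋ = $19,211; SL = ⌊$115,954/8⌋ = $14,494 → take DB $19,211. Book value $103,743.
Year 2: DB = ⌊$103,743 × 125%/8⌋ = $16,209; SL = ⌊$96,743/7⌋ = $13,820 → take DB $16,209. Book value $87,534.
Year 3: DB = ⌊$87,534 × 125%/8⌋ = $13,677; SL = ⌊$80,534/6⌋ = $13,422 → take DB $13,677. Book value $73,857.
Accumulated through year 3 = $122,954 − $73,857 = $49,097.

$49,097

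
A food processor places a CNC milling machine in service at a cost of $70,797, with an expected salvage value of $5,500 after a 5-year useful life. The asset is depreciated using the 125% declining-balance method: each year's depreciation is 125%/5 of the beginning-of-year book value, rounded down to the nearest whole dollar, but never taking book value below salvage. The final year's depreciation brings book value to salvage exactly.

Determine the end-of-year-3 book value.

$29,868

Depreciable base = $70,797 − $5,500 = $65,297.
Year 1: ⌊$70,797 × 125%/5⌋ = $17,699. Book value $53,098.
Year 2: ⌊$53,098 × 125%/5⌋ = $13,274. Book value $39,824.
Year 3: ⌊$39,824 × 125%/5⌋ = $9,956. Book value $29,868.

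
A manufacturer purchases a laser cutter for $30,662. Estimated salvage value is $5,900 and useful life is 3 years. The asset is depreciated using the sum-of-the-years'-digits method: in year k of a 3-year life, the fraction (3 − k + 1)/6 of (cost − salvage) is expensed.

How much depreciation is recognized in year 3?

$4,127

Depreciable base = $30,662 − $5,900 = $24,762.
Sum of the years' digits = 3+2+1 = 6.
Year 1: $24,762 × 3/6 = $12,381. Book value $18,281.
Year 2: $24,762 × 2/6 = $8,254. Book value $10,027.
Year 3: $24,762 × 1/6 = $4,127. Book value $5,900.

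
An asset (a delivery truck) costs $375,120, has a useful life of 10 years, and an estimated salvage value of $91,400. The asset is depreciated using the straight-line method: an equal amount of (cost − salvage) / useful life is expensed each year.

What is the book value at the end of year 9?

$119,772

Depreciable base = $375,120 − $91,400 = $283,720.
Annual expense = $283,720 / 10 = $28,372.
End of year 1: book value $346,748.
End of year 2: book value $318,376.
End of year 3: book value $290,004.
End of year 4: book value $261,632.
End of year 5: book value $233,260.
End of year 6: book value $204,888.
End of year 7: book value $176,516.
End of year 8: book value $148,144.
End of year 9: book value $119,772.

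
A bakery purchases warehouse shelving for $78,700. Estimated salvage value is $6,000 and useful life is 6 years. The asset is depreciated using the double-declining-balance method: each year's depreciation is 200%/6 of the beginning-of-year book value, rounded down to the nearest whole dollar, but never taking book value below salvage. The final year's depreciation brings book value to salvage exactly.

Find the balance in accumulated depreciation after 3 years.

Depreciable base = $78,700 − $6,000 = $72,700.
Year 1: ⌊$78,700 × 200%/6⌋ = $26,233. Book value $52,467.
Year 2: ⌊$52,467 × 200%/6⌋ = $17,489. Book value $34,978.
Year 3: ⌊$34,978 × 200%/6⌋ = $11,659. Book value $23,319.
Accumulated through year 3 = $78,700 − $23,319 = $55,381.

$55,381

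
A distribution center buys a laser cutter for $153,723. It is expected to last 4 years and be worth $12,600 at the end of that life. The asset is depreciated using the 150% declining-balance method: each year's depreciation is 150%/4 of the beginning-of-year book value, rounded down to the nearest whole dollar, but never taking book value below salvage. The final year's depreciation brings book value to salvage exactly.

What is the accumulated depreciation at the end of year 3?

Depreciable base = $153,723 − $12,600 = $141,123.
Year 1: ⌊$153,723 × 150%/4⌋ = $57,646. Book value $96,077.
Year 2: ⌊$96,077 × 150%/4⌋ = $36,028. Book value $60,049.
Year 3: ⌊$60,049 × 150%/4⌋ = $22,518. Book value $37,531.
Accumulated through year 3 = $153,723 − $37,531 = $116,192.

$116,192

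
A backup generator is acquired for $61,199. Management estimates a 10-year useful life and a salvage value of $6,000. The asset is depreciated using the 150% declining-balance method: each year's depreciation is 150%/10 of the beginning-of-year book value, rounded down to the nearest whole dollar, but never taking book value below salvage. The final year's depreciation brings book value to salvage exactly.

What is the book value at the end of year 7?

$19,621

Depreciable base = $61,199 − $6,000 = $55,199.
Year 1: ⌊$61,199 × 150%/10⌋ = $9,179. Book value $52,020.
Year 2: ⌊$52,020 × 150%/10⌋ = $7,803. Book value $44,217.
Year 3: ⌊$44,217 × 150%/10⌋ = $6,632. Book value $37,585.
Year 4: ⌊$37,585 × 150%/10⌋ = $5,637. Book value $31,948.
Year 5: ⌊$31,948 × 150%/10⌋ = $4,792. Book value $27,156.
Year 6: ⌊$27,156 × 150%/10⌋ = $4,073. Book value $23,083.
Year 7: ⌊$23,083 × 150%/10⌋ = $3,462. Book value $19,621.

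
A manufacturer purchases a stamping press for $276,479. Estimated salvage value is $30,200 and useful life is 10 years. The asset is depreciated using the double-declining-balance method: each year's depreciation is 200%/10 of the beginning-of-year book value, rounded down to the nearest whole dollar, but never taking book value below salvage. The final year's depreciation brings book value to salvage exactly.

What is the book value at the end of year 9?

$37,111

Depreciable base = $276,479 − $30,200 = $246,279.
Year 1: ⌊$276,479 × 200%/10⌋ = $55,295. Book value $221,184.
Year 2: ⌊$221,184 × 200%/10⌋ = $44,236. Book value $176,948.
Year 3: ⌊$176,948 × 200%/10⌋ = $35,389. Book value $141,559.
Year 4: ⌊$141,559 × 200%/10⌋ = $28,311. Book value $113,248.
Year 5: ⌊$113,248 × 200%/10⌋ = $22,649. Book value $90,599.
Year 6: ⌊$90,599 × 200%/10⌋ = $18,119. Book value $72,480.
Year 7: ⌊$72,480 × 200%/10⌋ = $14,496. Book value $57,984.
Year 8: ⌊$57,984 × 200%/10⌋ = $11,596. Book value $46,388.
Year 9: ⌊$46,388 × 200%/10⌋ = $9,277. Book value $37,111.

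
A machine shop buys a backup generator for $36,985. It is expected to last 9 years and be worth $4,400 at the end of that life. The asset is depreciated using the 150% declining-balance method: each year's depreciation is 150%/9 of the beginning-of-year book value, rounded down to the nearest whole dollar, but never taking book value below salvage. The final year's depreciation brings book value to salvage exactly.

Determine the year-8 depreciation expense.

$1,720

Depreciable base = $36,985 − $4,400 = $32,585.
Year 1: ⌊$36,985 × 150%/9⌋ = $6,164. Book value $30,821.
Year 2: ⌊$30,821 × 150%/9⌋ = $5,136. Book value $25,685.
Year 3: ⌊$25,685 × 150%/9⌋ = $4,280. Book value $21,405.
Year 4: ⌊$21,405 × 150%/9⌋ = $3,567. Book value $17,838.
Year 5: ⌊$17,838 × 150%/9⌋ = $2,973. Book value $14,865.
Year 6: ⌊$14,865 × 150%/9⌋ = $2,477. Book value $12,388.
Year 7: ⌊$12,388 × 150%/9⌋ = $2,064. Book value $10,324.
Year 8: ⌊$10,324 × 150%/9⌋ = $1,720. Book value $8,604.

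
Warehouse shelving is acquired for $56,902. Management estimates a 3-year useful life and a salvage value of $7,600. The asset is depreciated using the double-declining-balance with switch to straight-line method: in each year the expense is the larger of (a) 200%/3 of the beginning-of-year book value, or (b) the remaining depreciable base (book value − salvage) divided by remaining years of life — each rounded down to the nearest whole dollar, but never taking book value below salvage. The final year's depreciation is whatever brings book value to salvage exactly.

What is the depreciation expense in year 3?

$0

Depreciable base = $56,902 − $7,600 = $49,302.
Year 1: DB = ⌊$56,902 × 200%/3⌋ = $37,934; SL = ⌊$49,302/3⌋ = $16,434 → take DB $37,934. Book value $18,968.
Year 2: DB = ⌊$18,968 × 200%/3⌋ = $12,645; SL = ⌊$11,368/2⌋ = $5,684 → take DB $12,645, capped at $11,368. Book value $7,600.
Year 3 (final): $7,600 − $7,600 = $0. Book value $7,600.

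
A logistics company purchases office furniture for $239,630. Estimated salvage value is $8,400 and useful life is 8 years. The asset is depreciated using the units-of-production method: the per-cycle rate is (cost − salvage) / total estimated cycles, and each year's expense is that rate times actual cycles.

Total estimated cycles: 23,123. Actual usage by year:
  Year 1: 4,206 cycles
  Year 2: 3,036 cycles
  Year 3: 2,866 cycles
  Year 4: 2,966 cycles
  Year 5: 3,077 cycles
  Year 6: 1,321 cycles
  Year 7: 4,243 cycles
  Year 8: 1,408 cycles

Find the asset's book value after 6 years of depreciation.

$64,910

Depreciable base = $239,630 − $8,400 = $231,230.
Rate = $231,230 / 23,123 cycles = $10 per cycle.
Year 1: 4,206 × $10 = $42,060. Book value $197,570.
Year 2: 3,036 × $10 = $30,360. Book value $167,210.
Year 3: 2,866 × $10 = $28,660. Book value $138,550.
Year 4: 2,966 × $10 = $29,660. Book value $108,890.
Year 5: 3,077 × $10 = $30,770. Book value $78,120.
Year 6: 1,321 × $10 = $13,210. Book value $64,910.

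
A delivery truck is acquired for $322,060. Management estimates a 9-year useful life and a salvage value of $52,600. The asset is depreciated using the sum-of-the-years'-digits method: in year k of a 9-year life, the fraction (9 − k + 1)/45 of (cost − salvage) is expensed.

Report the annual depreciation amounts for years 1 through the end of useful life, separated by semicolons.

$53,892; $47,904; $41,916; $35,928; $29,940; $23,952; $17,964; $11,976; $5,988

Depreciable base = $322,060 − $52,600 = $269,460.
Sum of the years' digits = 9+8+7+6+5+4+3+2+1 = 45.
Year 1: $269,460 × 9/45 = $53,892. Book value $268,168.
Year 2: $269,460 × 8/45 = $47,904. Book value $220,264.
Year 3: $269,460 × 7/45 = $41,916. Book value $178,348.
Year 4: $269,460 × 6/45 = $35,928. Book value $142,420.
Year 5: $269,460 × 5/45 = $29,940. Book value $112,480.
Year 6: $269,460 × 4/45 = $23,952. Book value $88,528.
Year 7: $269,460 × 3/45 = $17,964. Book value $70,564.
Year 8: $269,460 × 2/45 = $11,976. Book value $58,588.
Year 9: $269,460 × 1/45 = $5,988. Book value $52,600.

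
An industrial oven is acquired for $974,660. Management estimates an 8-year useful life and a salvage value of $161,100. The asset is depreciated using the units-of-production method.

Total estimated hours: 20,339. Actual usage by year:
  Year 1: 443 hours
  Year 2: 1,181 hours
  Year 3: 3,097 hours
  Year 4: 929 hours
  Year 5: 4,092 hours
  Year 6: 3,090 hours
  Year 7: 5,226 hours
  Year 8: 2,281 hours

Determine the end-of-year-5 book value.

Depreciable base = $974,660 − $161,100 = $813,560.
Rate = $813,560 / 20,339 hours = $40 per hour.
Year 1: 443 × $40 = $17,720. Book value $956,940.
Year 2: 1,181 × $40 = $47,240. Book value $909,700.
Year 3: 3,097 × $40 = $123,880. Book value $785,820.
Year 4: 929 × $40 = $37,160. Book value $748,660.
Year 5: 4,092 × $40 = $163,680. Book value $584,980.

$584,980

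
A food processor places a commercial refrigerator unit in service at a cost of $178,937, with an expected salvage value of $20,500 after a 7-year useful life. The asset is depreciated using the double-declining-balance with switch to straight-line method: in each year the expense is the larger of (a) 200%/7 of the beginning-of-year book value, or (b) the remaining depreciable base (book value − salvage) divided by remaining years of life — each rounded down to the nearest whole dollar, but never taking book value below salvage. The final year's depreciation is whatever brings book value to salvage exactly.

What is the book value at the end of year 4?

Depreciable base = $178,937 − $20,500 = $158,437.
Year 1: DB = ⌊$178,937 × 200%/7⌋ = $51,124; SL = ⌊$158,437/7⌋ = $22,633 → take DB $51,124. Book value $127,813.
Year 2: DB = ⌊$127,813 × 200%/7⌋ = $36,518; SL = ⌊$107,313/6⌋ = $17,885 → take DB $36,518. Book value $91,295.
Year 3: DB = ⌊$91,295 × 200%/7⌋ = $26,084; SL = ⌊$70,795/5⌋ = $14,159 → take DB $26,084. Book value $65,211.
Year 4: DB = ⌊$65,211 × 200%/7⌋ = $18,631; SL = ⌊$44,711/4⌋ = $11,177 → take DB $18,631. Book value $46,580.

$46,580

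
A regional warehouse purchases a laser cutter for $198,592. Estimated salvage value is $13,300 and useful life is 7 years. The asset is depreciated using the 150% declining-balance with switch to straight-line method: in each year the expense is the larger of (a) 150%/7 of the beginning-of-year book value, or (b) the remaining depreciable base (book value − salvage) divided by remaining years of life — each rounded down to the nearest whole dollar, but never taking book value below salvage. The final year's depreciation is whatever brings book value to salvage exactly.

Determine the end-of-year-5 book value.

Depreciable base = $198,592 − $13,300 = $185,292.
Year 1: DB = ⌊$198,592 × 150%/7⌋ = $42,555; SL = ⌊$185,292/7⌋ = $26,470 → take DB $42,555. Book value $156,037.
Year 2: DB = ⌊$156,037 × 150%/7⌋ = $33,436; SL = ⌊$142,737/6⌋ = $23,789 → take DB $33,436. Book value $122,601.
Year 3: DB = ⌊$122,601 × 150%/7⌋ = $26,271; SL = ⌊$109,301/5⌋ = $21,860 → take DB $26,271. Book value $96,330.
Year 4: DB = ⌊$96,330 × 150%/7⌋ = $20,642; SL = ⌊$83,030/4⌋ = $20,757 → take SL $20,757. Book value $75,573.
Year 5: DB = ⌊$75,573 × 150%/7⌋ = $16,194; SL = ⌊$62,273/3⌋ = $20,757 → take SL $20,757. Book value $54,816.

$54,816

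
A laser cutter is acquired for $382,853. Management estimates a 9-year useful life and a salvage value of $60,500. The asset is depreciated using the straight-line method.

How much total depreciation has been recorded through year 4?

Depreciable base = $382,853 − $60,500 = $322,353.
Annual expense = $322,353 / 9 = $35,817.
End of year 1: book value $347,036.
End of year 2: book value $311,219.
End of year 3: book value $275,402.
End of year 4: book value $239,585.
Accumulated through year 4 = $382,853 − $239,585 = $143,268.

$143,268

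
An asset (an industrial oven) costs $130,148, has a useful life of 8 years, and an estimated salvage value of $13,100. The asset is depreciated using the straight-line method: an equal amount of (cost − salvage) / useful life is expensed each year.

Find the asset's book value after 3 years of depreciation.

Depreciable base = $130,148 − $13,100 = $117,048.
Annual expense = $117,048 / 8 = $14,631.
End of year 1: book value $115,517.
End of year 2: book value $100,886.
End of year 3: book value $86,255.

$86,255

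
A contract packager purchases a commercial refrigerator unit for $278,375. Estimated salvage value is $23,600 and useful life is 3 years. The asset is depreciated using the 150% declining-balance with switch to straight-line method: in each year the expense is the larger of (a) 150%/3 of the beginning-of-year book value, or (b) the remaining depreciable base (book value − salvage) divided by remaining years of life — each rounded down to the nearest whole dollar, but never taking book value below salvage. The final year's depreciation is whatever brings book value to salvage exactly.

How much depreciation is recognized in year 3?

Depreciable base = $278,375 − $23,600 = $254,775.
Year 1: DB = ⌊$278,375 × 150%/3⌋ = $139,187; SL = ⌊$254,775/3⌋ = $84,925 → take DB $139,187. Book value $139,188.
Year 2: DB = ⌊$139,188 × 150%/3⌋ = $69,594; SL = ⌊$115,588/2⌋ = $57,794 → take DB $69,594. Book value $69,594.
Year 3 (final): $69,594 − $23,600 = $45,994. Book value $23,600.

$45,994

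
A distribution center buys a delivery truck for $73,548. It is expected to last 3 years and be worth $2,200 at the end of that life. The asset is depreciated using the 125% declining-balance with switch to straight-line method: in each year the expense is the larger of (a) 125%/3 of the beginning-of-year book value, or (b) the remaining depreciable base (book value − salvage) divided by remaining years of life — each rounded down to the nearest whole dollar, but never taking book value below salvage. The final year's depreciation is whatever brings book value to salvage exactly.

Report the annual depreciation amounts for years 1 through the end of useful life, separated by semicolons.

$30,645; $20,351; $20,352

Depreciable base = $73,548 − $2,200 = $71,348.
Year 1: DB = ⌊$73,548 × 125%/3⌋ = $30,645; SL = ⌊$71,348/3⌋ = $23,782 → take DB $30,645. Book value $42,903.
Year 2: DB = ⌊$42,903 × 125%/3⌋ = $17,876; SL = ⌊$40,703/2⌋ = $20,351 → take SL $20,351. Book value $22,552.
Year 3 (final): $22,552 − $2,200 = $20,352. Book value $2,200.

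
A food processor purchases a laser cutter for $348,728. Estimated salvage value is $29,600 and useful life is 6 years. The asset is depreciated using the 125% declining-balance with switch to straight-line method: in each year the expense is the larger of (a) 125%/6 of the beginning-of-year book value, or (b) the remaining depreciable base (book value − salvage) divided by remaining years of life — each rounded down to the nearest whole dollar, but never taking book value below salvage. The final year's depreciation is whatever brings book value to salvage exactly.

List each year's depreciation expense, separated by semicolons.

Depreciable base = $348,728 − $29,600 = $319,128.
Year 1: DB = ⌊$348,728 × 125%/6⌋ = $72,651; SL = ⌊$319,128/6⌋ = $53,188 → take DB $72,651. Book value $276,077.
Year 2: DB = ⌊$276,077 × 125%/6⌋ = $57,516; SL = ⌊$246,477/5⌋ = $49,295 → take DB $57,516. Book value $218,561.
Year 3: DB = ⌊$218,561 × 125%/6⌋ = $45,533; SL = ⌊$188,961/4⌋ = $47,240 → take SL $47,240. Book value $171,321.
Year 4: DB = ⌊$171,321 × 125%/6⌋ = $35,691; SL = ⌊$141,721/3⌋ = $47,240 → take SL $47,240. Book value $124,081.
Year 5: DB = ⌊$124,081 × 125%/6⌋ = $25,850; SL = ⌊$94,481/2⌋ = $47,240 → take SL $47,240. Book value $76,841.
Year 6 (final): $76,841 − $29,600 = $47,241. Book value $29,600.

$72,651; $57,516; $47,240; $47,240; $47,240; $47,241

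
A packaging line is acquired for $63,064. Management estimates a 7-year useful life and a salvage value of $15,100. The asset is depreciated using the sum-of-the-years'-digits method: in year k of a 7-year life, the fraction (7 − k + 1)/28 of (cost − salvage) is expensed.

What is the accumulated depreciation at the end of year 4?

Depreciable base = $63,064 − $15,100 = $47,964.
Sum of the years' digits = 7+6+5+4+3+2+1 = 28.
Year 1: $47,964 × 7/28 = $11,991. Book value $51,073.
Year 2: $47,964 × 6/28 = $10,278. Book value $40,795.
Year 3: $47,964 × 5/28 = $8,565. Book value $32,230.
Year 4: $47,964 × 4/28 = $6,852. Book value $25,378.
Accumulated through year 4 = $63,064 − $25,378 = $37,686.

$37,686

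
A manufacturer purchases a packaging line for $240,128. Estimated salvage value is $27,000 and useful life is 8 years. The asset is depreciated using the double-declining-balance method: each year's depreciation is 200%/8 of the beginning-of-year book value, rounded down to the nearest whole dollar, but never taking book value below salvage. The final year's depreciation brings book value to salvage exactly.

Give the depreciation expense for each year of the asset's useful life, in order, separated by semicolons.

$60,032; $45,024; $33,768; $25,326; $18,994; $14,246; $10,684; $5,054

Depreciable base = $240,128 − $27,000 = $213,128.
Year 1: ⌊$240,128 × 200%/8⌋ = $60,032. Book value $180,096.
Year 2: ⌊$180,096 × 200%/8⌋ = $45,024. Book value $135,072.
Year 3: ⌊$135,072 × 200%/8⌋ = $33,768. Book value $101,304.
Year 4: ⌊$101,304 × 200%/8⌋ = $25,326. Book value $75,978.
Year 5: ⌊$75,978 × 200%/8⌋ = $18,994. Book value $56,984.
Year 6: ⌊$56,984 × 200%/8⌋ = $14,246. Book value $42,738.
Year 7: ⌊$42,738 × 200%/8⌋ = $10,684. Book value $32,054.
Year 8 (final): $32,054 − $27,000 = $5,054. Book value $27,000.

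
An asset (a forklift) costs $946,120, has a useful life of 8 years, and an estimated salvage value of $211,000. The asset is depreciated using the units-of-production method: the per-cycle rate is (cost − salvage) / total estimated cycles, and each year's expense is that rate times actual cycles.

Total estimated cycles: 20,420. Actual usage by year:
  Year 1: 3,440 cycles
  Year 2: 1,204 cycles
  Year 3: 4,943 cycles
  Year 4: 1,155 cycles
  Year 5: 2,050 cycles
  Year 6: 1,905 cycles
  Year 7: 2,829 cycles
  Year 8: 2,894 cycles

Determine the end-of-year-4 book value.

$559,408

Depreciable base = $946,120 − $211,000 = $735,120.
Rate = $735,120 / 20,420 cycles = $36 per cycle.
Year 1: 3,440 × $36 = $123,840. Book value $822,280.
Year 2: 1,204 × $36 = $43,344. Book value $778,936.
Year 3: 4,943 × $36 = $177,948. Book value $600,988.
Year 4: 1,155 × $36 = $41,580. Book value $559,408.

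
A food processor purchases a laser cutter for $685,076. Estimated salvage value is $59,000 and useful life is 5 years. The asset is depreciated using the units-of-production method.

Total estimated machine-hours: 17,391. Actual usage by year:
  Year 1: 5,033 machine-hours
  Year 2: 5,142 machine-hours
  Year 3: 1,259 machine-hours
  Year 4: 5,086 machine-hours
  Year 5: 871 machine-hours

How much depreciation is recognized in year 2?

$185,112

Depreciable base = $685,076 − $59,000 = $626,076.
Rate = $626,076 / 17,391 machine-hours = $36 per machine-hour.
Year 1: 5,033 × $36 = $181,188. Book value $503,888.
Year 2: 5,142 × $36 = $185,112. Book value $318,776.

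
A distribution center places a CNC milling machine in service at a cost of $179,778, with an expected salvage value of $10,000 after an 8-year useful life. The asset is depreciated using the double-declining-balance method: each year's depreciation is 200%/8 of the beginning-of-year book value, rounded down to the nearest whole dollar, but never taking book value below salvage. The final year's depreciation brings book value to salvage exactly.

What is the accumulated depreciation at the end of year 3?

$103,933

Depreciable base = $179,778 − $10,000 = $169,778.
Year 1: ⌊$179,778 × 200%/8⌋ = $44,944. Book value $134,834.
Year 2: ⌊$134,834 × 200%/8⌋ = $33,708. Book value $101,126.
Year 3: ⌊$101,126 × 200%/8⌋ = $25,281. Book value $75,845.
Accumulated through year 3 = $179,778 − $75,845 = $103,933.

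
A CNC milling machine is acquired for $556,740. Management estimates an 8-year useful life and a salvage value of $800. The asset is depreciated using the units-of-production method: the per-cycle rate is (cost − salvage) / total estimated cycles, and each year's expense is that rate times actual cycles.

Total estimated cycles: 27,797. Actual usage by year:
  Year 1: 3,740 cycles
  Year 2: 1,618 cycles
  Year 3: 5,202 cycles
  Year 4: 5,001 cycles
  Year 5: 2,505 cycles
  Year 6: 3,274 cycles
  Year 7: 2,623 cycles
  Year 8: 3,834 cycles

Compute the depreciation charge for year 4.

Depreciable base = $556,740 − $800 = $555,940.
Rate = $555,940 / 27,797 cycles = $20 per cycle.
Year 1: 3,740 × $20 = $74,800. Book value $481,940.
Year 2: 1,618 × $20 = $32,360. Book value $449,580.
Year 3: 5,202 × $20 = $104,040. Book value $345,540.
Year 4: 5,001 × $20 = $100,020. Book value $245,520.

$100,020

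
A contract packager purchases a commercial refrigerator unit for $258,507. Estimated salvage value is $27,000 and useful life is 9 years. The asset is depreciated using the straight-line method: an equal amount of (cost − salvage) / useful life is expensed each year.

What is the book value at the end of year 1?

$232,784

Depreciable base = $258,507 − $27,000 = $231,507.
Annual expense = $231,507 / 9 = $25,723.
End of year 1: book value $232,784.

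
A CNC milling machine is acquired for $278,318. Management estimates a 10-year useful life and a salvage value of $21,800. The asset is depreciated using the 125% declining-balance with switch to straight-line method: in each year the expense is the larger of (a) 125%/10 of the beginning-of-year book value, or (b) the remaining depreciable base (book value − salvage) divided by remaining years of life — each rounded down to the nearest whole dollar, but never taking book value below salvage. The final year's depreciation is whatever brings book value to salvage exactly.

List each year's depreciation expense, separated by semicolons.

Depreciable base = $278,318 − $21,800 = $256,518.
Year 1: DB = ⌊$278,318 × 125%/10⌋ = $34,789; SL = ⌊$256,518/10⌋ = $25,651 → take DB $34,789. Book value $243,529.
Year 2: DB = ⌊$243,529 × 125%/10⌋ = $30,441; SL = ⌊$221,729/9⌋ = $24,636 → take DB $30,441. Book value $213,088.
Year 3: DB = ⌊$213,088 × 125%/10⌋ = $26,636; SL = ⌊$191,288/8⌋ = $23,911 → take DB $26,636. Book value $186,452.
Year 4: DB = ⌊$186,452 × 125%/10⌋ = $23,306; SL = ⌊$164,652/7⌋ = $23,521 → take SL $23,521. Book value $162,931.
Year 5: DB = ⌊$162,931 × 125%/10⌋ = $20,366; SL = ⌊$141,131/6⌋ = $23,521 → take SL $23,521. Book value $139,410.
Year 6: DB = ⌊$139,410 × 125%/10⌋ = $17,426; SL = ⌊$117,610/5⌋ = $23,522 → take SL $23,522. Book value $115,888.
Year 7: DB = ⌊$115,888 × 125%/10⌋ = $14,486; SL = ⌊$94,088/4⌋ = $23,522 → take SL $23,522. Book value $92,366.
Year 8: DB = ⌊$92,366 × 125%/10⌋ = $11,545; SL = ⌊$70,566/3⌋ = $23,522 → take SL $23,522. Book value $68,844.
Year 9: DB = ⌊$68,844 × 125%/10⌋ = $8,605; SL = ⌊$47,044/2⌋ = $23,522 → take SL $23,522. Book value $45,322.
Year 10 (final): $45,322 − $21,800 = $23,522. Book value $21,800.

$34,789; $30,441; $26,636; $23,521; $23,521; $23,522; $23,522; $23,522; $23,522; $23,522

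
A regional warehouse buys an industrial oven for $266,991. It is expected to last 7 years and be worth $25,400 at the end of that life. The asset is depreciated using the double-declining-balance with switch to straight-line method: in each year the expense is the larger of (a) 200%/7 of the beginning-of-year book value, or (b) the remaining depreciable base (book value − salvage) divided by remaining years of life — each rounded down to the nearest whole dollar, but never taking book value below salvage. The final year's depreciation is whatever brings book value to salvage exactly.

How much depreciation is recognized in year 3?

$38,920

Depreciable base = $266,991 − $25,400 = $241,591.
Year 1: DB = ⌊$266,991 × 200%/7⌋ = $76,283; SL = ⌊$241,591/7⌋ = $34,513 → take DB $76,283. Book value $190,708.
Year 2: DB = ⌊$190,708 × 200%/7⌋ = $54,488; SL = ⌊$165,308/6⌋ = $27,551 → take DB $54,488. Book value $136,220.
Year 3: DB = ⌊$136,220 × 200%/7⌋ = $38,920; SL = ⌊$110,820/5⌋ = $22,164 → take DB $38,920. Book value $97,300.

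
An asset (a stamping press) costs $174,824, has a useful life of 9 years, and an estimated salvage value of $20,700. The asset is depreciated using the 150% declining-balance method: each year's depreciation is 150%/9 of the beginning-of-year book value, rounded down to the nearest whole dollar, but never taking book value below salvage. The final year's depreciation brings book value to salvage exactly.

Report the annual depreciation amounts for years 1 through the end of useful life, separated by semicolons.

Depreciable base = $174,824 − $20,700 = $154,124.
Year 1: ⌊$174,824 × 150%/9⌋ = $29,137. Book value $145,687.
Year 2: ⌊$145,687 × 150%/9⌋ = $24,281. Book value $121,406.
Year 3: ⌊$121,406 × 150%/9⌋ = $20,234. Book value $101,172.
Year 4: ⌊$101,172 × 150%/9⌋ = $16,862. Book value $84,310.
Year 5: ⌊$84,310 × 150%/9⌋ = $14,051. Book value $70,259.
Year 6: ⌊$70,259 × 150%/9⌋ = $11,709. Book value $58,550.
Year 7: ⌊$58,550 × 150%/9⌋ = $9,758. Book value $48,792.
Year 8: ⌊$48,792 × 150%/9⌋ = $8,132. Book value $40,660.
Year 9 (final): $40,660 − $20,700 = $19,960. Book value $20,700.

$29,137; $24,281; $20,234; $16,862; $14,051; $11,709; $9,758; $8,132; $19,960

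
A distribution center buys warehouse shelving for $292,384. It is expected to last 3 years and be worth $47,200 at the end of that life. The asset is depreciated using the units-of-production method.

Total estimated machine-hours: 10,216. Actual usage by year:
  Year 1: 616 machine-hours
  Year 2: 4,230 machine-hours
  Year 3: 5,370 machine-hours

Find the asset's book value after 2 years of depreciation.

Depreciable base = $292,384 − $47,200 = $245,184.
Rate = $245,184 / 10,216 machine-hours = $24 per machine-hour.
Year 1: 616 × $24 = $14,784. Book value $277,600.
Year 2: 4,230 × $24 = $101,520. Book value $176,080.

$176,080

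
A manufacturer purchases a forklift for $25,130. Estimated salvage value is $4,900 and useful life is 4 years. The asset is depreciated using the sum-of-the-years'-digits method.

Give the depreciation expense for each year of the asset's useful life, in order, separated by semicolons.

Depreciable base = $25,130 − $4,900 = $20,230.
Sum of the years' digits = 4+3+2+1 = 10.
Year 1: $20,230 × 4/10 = $8,092. Book value $17,038.
Year 2: $20,230 × 3/10 = $6,069. Book value $10,969.
Year 3: $20,230 × 2/10 = $4,046. Book value $6,923.
Year 4: $20,230 × 1/10 = $2,023. Book value $4,900.

$8,092; $6,069; $4,046; $2,023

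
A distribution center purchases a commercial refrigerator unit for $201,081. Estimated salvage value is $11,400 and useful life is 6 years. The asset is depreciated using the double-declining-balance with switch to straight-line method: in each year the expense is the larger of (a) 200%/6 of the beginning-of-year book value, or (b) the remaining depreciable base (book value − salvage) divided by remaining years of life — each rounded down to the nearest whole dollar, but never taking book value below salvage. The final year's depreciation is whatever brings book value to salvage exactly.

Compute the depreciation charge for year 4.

$19,860

Depreciable base = $201,081 − $11,400 = $189,681.
Year 1: DB = ⌊$201,081 × 200%/6⌋ = $67,027; SL = ⌊$189,681/6⌋ = $31,613 → take DB $67,027. Book value $134,054.
Year 2: DB = ⌊$134,054 × 200%/6⌋ = $44,684; SL = ⌊$122,654/5⌋ = $24,530 → take DB $44,684. Book value $89,370.
Year 3: DB = ⌊$89,370 × 200%/6⌋ = $29,790; SL = ⌊$77,970/4⌋ = $19,492 → take DB $29,790. Book value $59,580.
Year 4: DB = ⌊$59,580 × 200%/6⌋ = $19,860; SL = ⌊$48,180/3⌋ = $16,060 → take DB $19,860. Book value $39,720.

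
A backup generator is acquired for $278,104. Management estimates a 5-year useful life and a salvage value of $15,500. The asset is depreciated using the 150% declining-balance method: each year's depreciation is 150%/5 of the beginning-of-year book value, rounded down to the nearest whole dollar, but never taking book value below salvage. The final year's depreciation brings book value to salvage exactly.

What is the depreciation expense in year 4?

$28,617

Depreciable base = $278,104 − $15,500 = $262,604.
Year 1: ⌊$278,104 × 150%/5⌋ = $83,431. Book value $194,673.
Year 2: ⌊$194,673 × 150%/5⌋ = $58,401. Book value $136,272.
Year 3: ⌊$136,272 × 150%/5⌋ = $40,881. Book value $95,391.
Year 4: ⌊$95,391 × 150%/5⌋ = $28,617. Book value $66,774.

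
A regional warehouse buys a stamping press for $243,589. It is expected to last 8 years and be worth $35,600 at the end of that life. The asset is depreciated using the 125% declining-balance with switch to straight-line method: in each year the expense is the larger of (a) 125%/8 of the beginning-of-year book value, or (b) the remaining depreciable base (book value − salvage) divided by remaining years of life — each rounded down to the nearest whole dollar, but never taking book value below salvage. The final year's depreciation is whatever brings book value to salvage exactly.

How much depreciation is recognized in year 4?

Depreciable base = $243,589 − $35,600 = $207,989.
Year 1: DB = ⌊$243,589 × 125%/8⌋ = $38,060; SL = ⌊$207,989/8⌋ = $25,998 → take DB $38,060. Book value $205,529.
Year 2: DB = ⌊$205,529 × 125%/8⌋ = $32,113; SL = ⌊$169,929/7⌋ = $24,275 → take DB $32,113. Book value $173,416.
Year 3: DB = ⌊$173,416 × 125%/8⌋ = $27,096; SL = ⌊$137,816/6⌋ = $22,969 → take DB $27,096. Book value $146,320.
Year 4: DB = ⌊$146,320 × 125%/8⌋ = $22,862; SL = ⌊$110,720/5⌋ = $22,144 → take DB $22,862. Book value $123,458.

$22,862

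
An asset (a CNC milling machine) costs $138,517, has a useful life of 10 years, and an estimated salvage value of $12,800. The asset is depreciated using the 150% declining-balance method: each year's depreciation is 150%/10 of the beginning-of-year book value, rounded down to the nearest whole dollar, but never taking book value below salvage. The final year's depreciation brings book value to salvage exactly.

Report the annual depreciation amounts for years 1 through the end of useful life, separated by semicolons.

$20,777; $17,661; $15,011; $12,760; $10,846; $9,219; $7,836; $6,661; $5,661; $19,285

Depreciable base = $138,517 − $12,800 = $125,717.
Year 1: ⌊$138,517 × 150%/10⌋ = $20,777. Book value $117,740.
Year 2: ⌊$117,740 × 150%/10⌋ = $17,661. Book value $100,079.
Year 3: ⌊$100,079 × 150%/10⌋ = $15,011. Book value $85,068.
Year 4: ⌊$85,068 × 150%/10⌋ = $12,760. Book value $72,308.
Year 5: ⌊$72,308 × 150%/10⌋ = $10,846. Book value $61,462.
Year 6: ⌊$61,462 × 150%/10⌋ = $9,219. Book value $52,243.
Year 7: ⌊$52,243 × 150%/10⌋ = $7,836. Book value $44,407.
Year 8: ⌊$44,407 × 150%/10⌋ = $6,661. Book value $37,746.
Year 9: ⌊$37,746 × 150%/10⌋ = $5,661. Book value $32,085.
Year 10 (final): $32,085 − $12,800 = $19,285. Book value $12,800.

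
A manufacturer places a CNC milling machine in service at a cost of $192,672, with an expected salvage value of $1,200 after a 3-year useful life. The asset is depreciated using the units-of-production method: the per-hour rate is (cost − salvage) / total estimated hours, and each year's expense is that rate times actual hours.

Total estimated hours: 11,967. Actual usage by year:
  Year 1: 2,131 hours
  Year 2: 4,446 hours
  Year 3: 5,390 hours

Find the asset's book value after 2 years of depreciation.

$87,440

Depreciable base = $192,672 − $1,200 = $191,472.
Rate = $191,472 / 11,967 hours = $16 per hour.
Year 1: 2,131 × $16 = $34,096. Book value $158,576.
Year 2: 4,446 × $16 = $71,136. Book value $87,440.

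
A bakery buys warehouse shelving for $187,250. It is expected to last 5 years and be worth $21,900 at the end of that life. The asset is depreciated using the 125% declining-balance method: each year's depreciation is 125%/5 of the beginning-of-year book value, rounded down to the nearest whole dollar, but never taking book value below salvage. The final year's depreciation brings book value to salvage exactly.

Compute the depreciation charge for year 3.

Depreciable base = $187,250 − $21,900 = $165,350.
Year 1: ⌊$187,250 × 125%/5⌋ = $46,812. Book value $140,438.
Year 2: ⌊$140,438 × 125%/5⌋ = $35,109. Book value $105,329.
Year 3: ⌊$105,329 × 125%/5⌋ = $26,332. Book value $78,997.

$26,332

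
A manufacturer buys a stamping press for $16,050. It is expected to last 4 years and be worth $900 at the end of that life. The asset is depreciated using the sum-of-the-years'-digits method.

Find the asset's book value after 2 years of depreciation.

Depreciable base = $16,050 − $900 = $15,150.
Sum of the years' digits = 4+3+2+1 = 10.
Year 1: $15,150 × 4/10 = $6,060. Book value $9,990.
Year 2: $15,150 × 3/10 = $4,545. Book value $5,445.

$5,445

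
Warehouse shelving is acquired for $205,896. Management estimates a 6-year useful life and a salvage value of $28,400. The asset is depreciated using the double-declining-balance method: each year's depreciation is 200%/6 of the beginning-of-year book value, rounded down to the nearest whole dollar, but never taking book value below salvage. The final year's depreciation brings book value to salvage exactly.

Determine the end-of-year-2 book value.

$91,510

Depreciable base = $205,896 − $28,400 = $177,496.
Year 1: ⌊$205,896 × 200%/6⌋ = $68,632. Book value $137,264.
Year 2: ⌊$137,264 × 200%/6⌋ = $45,754. Book value $91,510.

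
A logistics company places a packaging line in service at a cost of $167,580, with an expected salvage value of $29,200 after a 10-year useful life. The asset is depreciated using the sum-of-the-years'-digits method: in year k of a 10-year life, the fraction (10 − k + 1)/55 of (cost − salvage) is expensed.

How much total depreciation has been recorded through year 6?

Depreciable base = $167,580 − $29,200 = $138,380.
Sum of the years' digits = 10+9+8+7+6+5+4+3+2+1 = 55.
Year 1: $138,380 × 10/55 = $25,160. Book value $142,420.
Year 2: $138,380 × 9/55 = $22,644. Book value $119,776.
Year 3: $138,380 × 8/55 = $20,128. Book value $99,648.
Year 4: $138,380 × 7/55 = $17,612. Book value $82,036.
Year 5: $138,380 × 6/55 = $15,096. Book value $66,940.
Year 6: $138,380 × 5/55 = $12,580. Book value $54,360.
Accumulated through year 6 = $167,580 − $54,360 = $113,220.

$113,220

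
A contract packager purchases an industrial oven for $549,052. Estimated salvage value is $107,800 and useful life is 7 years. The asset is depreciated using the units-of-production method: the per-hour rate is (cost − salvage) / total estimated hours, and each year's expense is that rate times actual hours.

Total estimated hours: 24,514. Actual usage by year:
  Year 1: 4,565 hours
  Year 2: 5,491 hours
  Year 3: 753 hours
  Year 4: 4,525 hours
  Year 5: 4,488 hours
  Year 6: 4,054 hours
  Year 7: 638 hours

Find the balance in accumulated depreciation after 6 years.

$429,768

Depreciable base = $549,052 − $107,800 = $441,252.
Rate = $441,252 / 24,514 hours = $18 per hour.
Year 1: 4,565 × $18 = $82,170. Book value $466,882.
Year 2: 5,491 × $18 = $98,838. Book value $368,044.
Year 3: 753 × $18 = $13,554. Book value $354,490.
Year 4: 4,525 × $18 = $81,450. Book value $273,040.
Year 5: 4,488 × $18 = $80,784. Book value $192,256.
Year 6: 4,054 × $18 = $72,972. Book value $119,284.
Accumulated through year 6 = $549,052 − $119,284 = $429,768.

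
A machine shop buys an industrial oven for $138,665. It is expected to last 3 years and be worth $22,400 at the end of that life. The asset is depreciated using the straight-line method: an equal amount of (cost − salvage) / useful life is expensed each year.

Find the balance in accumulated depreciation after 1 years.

$38,755

Depreciable base = $138,665 − $22,400 = $116,265.
Annual expense = $116,265 / 3 = $38,755.
End of year 1: book value $99,910.
Accumulated through year 1 = $138,665 − $99,910 = $38,755.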